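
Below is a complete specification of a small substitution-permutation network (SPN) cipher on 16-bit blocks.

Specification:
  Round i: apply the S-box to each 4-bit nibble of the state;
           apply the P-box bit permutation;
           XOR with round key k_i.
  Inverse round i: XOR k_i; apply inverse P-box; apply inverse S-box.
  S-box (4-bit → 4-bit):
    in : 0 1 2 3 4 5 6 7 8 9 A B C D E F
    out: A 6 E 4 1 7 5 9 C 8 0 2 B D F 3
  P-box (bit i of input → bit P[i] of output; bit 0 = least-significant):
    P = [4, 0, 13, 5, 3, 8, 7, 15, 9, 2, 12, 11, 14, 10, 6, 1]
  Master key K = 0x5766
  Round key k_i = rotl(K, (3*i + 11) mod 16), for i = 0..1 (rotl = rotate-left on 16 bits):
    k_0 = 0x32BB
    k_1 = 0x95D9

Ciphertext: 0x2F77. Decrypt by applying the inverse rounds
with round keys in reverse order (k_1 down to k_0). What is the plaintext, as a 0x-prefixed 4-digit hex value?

0x2992

s_0 = ciphertext = 0x2F77
s_1 = InvRound(s_0, k_1) = 0x9ED8
s_2 = InvRound(s_1, k_0) = 0x2992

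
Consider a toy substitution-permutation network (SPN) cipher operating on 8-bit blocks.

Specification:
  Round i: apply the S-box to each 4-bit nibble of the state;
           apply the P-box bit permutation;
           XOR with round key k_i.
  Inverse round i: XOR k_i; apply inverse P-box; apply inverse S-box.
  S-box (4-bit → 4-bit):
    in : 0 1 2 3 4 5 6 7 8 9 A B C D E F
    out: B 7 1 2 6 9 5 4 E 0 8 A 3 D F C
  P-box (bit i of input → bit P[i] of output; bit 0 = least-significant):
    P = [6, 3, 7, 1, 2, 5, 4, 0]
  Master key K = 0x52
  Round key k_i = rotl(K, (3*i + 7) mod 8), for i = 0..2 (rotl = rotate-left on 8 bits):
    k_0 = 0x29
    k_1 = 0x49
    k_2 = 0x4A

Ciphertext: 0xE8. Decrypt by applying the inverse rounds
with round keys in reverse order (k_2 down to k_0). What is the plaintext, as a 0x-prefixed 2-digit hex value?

0x13

s_0 = ciphertext = 0xE8
s_1 = InvRound(s_0, k_2) = 0x3F
s_2 = InvRound(s_1, k_1) = 0x15
s_3 = InvRound(s_2, k_0) = 0x13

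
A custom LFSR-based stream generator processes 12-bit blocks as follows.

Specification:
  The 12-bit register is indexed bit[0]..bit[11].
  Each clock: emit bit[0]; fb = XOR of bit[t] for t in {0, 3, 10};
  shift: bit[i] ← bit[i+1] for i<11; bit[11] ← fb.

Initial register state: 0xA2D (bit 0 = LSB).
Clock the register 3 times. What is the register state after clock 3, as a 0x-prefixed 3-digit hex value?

reg_0 = 0xA2D
clock 1: out=1, reg = 0x516
clock 2: out=0, reg = 0xA8B
clock 3: out=1, reg = 0x545

0x545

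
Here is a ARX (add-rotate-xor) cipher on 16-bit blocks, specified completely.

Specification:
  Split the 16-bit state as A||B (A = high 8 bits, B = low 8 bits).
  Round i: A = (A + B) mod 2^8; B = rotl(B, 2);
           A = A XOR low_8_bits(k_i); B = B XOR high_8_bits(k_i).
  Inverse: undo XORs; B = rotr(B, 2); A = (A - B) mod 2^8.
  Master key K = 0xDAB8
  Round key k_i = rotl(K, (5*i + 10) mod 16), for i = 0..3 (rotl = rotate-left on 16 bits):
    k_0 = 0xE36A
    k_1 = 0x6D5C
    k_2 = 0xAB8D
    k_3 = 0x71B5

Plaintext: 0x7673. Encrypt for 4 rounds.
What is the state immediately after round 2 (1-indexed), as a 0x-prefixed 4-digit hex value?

s_0 = plaintext = 0x7673
s_1 = Round(s_0, k_0) = 0x832E
s_2 = Round(s_1, k_1) = 0xEDD5
s_3 = Round(s_2, k_2) = 0x4FFC
s_4 = Round(s_3, k_3) = 0xFE82

0xEDD5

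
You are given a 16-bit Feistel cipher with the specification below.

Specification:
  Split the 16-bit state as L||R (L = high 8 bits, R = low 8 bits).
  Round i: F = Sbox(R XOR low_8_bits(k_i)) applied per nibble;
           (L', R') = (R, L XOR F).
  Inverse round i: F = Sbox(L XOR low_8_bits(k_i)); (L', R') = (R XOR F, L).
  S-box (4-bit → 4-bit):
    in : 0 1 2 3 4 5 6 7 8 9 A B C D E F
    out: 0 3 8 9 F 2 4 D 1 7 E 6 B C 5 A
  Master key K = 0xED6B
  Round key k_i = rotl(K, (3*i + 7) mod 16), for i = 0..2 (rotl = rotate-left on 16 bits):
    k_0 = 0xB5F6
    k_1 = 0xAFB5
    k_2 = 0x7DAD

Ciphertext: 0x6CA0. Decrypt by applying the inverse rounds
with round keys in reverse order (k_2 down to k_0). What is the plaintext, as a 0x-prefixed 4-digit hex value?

s_0 = ciphertext = 0x6CA0
s_1 = InvRound(s_0, k_2) = 0x136C
s_2 = InvRound(s_1, k_1) = 0x8813
s_3 = InvRound(s_2, k_0) = 0xC688

0xC688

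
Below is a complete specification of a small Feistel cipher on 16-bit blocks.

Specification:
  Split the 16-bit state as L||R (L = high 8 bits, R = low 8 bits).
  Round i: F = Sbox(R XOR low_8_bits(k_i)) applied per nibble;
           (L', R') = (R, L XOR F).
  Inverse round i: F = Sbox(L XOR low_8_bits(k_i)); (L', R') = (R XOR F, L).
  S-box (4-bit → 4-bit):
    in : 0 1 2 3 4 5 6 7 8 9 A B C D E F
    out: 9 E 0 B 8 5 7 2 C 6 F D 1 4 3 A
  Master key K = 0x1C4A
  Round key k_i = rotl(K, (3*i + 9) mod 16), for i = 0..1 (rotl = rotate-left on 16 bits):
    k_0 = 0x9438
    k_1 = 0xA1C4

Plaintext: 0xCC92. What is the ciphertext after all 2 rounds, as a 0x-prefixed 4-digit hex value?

s_0 = plaintext = 0xCC92
s_1 = Round(s_0, k_0) = 0x9233
s_2 = Round(s_1, k_1) = 0x3330

0x3330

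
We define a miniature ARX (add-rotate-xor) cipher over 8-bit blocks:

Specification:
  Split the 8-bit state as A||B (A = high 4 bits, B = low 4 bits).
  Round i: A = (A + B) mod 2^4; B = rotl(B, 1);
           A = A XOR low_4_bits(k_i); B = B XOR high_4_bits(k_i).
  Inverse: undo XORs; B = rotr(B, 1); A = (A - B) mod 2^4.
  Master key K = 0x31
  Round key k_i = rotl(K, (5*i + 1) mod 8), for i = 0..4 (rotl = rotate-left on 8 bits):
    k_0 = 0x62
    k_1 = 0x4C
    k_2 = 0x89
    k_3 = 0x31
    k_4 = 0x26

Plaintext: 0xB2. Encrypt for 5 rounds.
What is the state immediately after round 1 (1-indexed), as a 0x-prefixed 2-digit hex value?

s_0 = plaintext = 0xB2
s_1 = Round(s_0, k_0) = 0xF2
s_2 = Round(s_1, k_1) = 0xD0
s_3 = Round(s_2, k_2) = 0x48
s_4 = Round(s_3, k_3) = 0xD2
s_5 = Round(s_4, k_4) = 0x96

0xF2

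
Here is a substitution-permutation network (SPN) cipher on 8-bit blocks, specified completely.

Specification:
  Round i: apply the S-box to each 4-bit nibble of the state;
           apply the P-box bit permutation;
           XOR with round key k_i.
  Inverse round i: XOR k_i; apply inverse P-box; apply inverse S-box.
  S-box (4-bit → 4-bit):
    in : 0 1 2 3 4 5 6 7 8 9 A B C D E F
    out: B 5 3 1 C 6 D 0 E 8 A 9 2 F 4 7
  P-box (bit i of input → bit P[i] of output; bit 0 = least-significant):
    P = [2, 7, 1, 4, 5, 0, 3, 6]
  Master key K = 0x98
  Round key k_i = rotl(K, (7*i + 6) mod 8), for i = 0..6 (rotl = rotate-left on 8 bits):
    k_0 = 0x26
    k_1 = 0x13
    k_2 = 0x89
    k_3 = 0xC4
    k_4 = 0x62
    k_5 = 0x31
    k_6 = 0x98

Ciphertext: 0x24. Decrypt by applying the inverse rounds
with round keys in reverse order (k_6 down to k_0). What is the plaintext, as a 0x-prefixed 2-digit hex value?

s_0 = ciphertext = 0x24
s_1 = InvRound(s_0, k_6) = 0x10
s_2 = InvRound(s_1, k_5) = 0x27
s_3 = InvRound(s_2, k_4) = 0xA3
s_4 = InvRound(s_3, k_3) = 0x01
s_5 = InvRound(s_4, k_2) = 0xEC
s_6 = InvRound(s_5, k_1) = 0xDD
s_7 = InvRound(s_6, k_0) = 0xD8

0xD8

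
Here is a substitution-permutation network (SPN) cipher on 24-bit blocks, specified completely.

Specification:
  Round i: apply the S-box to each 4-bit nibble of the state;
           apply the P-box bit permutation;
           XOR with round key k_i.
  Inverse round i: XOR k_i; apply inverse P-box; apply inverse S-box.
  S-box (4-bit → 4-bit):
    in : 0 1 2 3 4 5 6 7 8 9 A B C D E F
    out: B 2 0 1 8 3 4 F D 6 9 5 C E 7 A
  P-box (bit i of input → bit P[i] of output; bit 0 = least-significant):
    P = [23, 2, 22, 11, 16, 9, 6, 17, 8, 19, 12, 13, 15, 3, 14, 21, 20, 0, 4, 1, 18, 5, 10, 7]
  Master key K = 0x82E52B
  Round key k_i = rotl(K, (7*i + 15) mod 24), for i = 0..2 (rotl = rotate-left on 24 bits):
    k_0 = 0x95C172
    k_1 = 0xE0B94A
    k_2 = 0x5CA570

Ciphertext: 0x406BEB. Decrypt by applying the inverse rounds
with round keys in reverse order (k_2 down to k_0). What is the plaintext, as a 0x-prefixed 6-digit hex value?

s_0 = ciphertext = 0x406BEB
s_1 = InvRound(s_0, k_2) = 0x87E114
s_2 = InvRound(s_1, k_1) = 0x3CD68D
s_3 = InvRound(s_2, k_0) = 0xDDFEE5

0xDDFEE5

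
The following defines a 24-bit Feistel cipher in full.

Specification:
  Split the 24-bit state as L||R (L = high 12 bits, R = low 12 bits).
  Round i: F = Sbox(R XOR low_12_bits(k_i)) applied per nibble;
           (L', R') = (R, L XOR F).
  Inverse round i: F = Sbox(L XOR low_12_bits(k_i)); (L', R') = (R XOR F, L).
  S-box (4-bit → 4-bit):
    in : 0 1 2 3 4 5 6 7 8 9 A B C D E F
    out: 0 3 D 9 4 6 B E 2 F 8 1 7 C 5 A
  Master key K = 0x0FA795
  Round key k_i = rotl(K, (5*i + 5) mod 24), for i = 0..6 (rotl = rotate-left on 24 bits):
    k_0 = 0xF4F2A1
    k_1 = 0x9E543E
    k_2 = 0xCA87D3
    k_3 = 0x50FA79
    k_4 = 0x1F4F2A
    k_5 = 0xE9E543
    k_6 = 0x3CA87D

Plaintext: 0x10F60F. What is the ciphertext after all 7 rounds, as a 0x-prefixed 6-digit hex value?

s_0 = plaintext = 0x10F60F
s_1 = Round(s_0, k_0) = 0x60F58A
s_2 = Round(s_1, k_1) = 0x58A51B
s_3 = Round(s_2, k_2) = 0x51B8F8
s_4 = Round(s_3, k_3) = 0x8F8838
s_5 = Round(s_4, k_4) = 0x8386C5
s_6 = Round(s_5, k_5) = 0x6C5113
s_7 = Round(s_6, k_6) = 0x113970

0x113970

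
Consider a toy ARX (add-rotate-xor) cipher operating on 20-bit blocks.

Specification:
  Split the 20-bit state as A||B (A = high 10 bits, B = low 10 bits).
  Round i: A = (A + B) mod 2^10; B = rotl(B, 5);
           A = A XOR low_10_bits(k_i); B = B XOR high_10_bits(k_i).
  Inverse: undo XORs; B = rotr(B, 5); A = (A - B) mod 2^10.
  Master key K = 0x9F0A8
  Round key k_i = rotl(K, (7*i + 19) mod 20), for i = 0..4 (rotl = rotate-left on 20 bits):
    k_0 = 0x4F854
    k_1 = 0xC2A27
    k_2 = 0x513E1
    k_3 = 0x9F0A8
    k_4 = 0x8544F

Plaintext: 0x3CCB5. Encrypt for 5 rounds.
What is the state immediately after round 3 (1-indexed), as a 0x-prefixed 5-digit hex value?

s_0 = plaintext = 0x3CCB5
s_1 = Round(s_0, k_0) = 0x7F39B
s_2 = Round(s_1, k_1) = 0xEC076
s_3 = Round(s_2, k_2) = 0xF1F87
s_4 = Round(s_3, k_3) = 0xF9A80
s_5 = Round(s_4, k_4) = 0x8A601

0xF1F87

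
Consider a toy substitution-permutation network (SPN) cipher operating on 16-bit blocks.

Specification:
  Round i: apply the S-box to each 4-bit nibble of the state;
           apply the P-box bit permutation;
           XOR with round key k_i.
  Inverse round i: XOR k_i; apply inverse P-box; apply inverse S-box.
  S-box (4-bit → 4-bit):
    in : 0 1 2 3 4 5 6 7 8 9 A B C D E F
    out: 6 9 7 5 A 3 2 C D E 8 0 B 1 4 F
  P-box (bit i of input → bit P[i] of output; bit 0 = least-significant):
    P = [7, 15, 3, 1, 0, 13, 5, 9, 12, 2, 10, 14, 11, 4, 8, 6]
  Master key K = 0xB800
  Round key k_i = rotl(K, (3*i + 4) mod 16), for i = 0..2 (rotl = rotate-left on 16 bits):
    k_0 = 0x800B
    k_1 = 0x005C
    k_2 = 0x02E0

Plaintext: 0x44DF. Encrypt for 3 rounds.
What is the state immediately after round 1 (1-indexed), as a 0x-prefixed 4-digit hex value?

s_0 = plaintext = 0x44DF
s_1 = Round(s_0, k_0) = 0x40D4
s_2 = Round(s_1, k_1) = 0x840B
s_3 = Round(s_2, k_2) = 0x6B84

0x40D4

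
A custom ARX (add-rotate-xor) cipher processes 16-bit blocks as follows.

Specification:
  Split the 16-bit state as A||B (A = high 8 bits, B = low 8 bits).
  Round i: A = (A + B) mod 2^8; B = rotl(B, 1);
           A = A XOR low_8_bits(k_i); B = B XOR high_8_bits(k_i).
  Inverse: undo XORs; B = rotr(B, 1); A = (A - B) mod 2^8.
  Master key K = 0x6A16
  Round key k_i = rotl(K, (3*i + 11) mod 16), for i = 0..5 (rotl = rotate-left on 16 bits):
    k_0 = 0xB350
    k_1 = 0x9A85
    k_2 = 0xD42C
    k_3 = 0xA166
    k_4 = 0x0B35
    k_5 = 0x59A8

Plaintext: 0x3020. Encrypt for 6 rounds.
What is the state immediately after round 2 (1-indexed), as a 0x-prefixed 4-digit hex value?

s_0 = plaintext = 0x3020
s_1 = Round(s_0, k_0) = 0x00F3
s_2 = Round(s_1, k_1) = 0x767D
s_3 = Round(s_2, k_2) = 0xDF2E
s_4 = Round(s_3, k_3) = 0x6BFD
s_5 = Round(s_4, k_4) = 0x5DF0
s_6 = Round(s_5, k_5) = 0xE5B8

0x767D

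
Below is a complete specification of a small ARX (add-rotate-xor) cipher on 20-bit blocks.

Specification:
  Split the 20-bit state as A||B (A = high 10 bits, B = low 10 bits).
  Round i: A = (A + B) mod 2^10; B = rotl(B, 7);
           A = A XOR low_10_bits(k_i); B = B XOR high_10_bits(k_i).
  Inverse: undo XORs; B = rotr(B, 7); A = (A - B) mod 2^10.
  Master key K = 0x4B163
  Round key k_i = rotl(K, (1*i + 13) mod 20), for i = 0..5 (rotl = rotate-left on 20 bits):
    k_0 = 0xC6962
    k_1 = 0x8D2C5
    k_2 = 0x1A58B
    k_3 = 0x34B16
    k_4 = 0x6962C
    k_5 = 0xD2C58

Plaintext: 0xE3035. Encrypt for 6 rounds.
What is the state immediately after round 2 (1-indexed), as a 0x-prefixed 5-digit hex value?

s_0 = plaintext = 0xE3035
s_1 = Round(s_0, k_0) = 0xA8D9C
s_2 = Round(s_1, k_1) = 0xBE807
s_3 = Round(s_2, k_2) = 0xA2BE9
s_4 = Round(s_3, k_3) = 0x5942F
s_5 = Round(s_4, k_4) = 0xEE220
s_6 = Round(s_5, k_5) = 0x6030F

0xBE807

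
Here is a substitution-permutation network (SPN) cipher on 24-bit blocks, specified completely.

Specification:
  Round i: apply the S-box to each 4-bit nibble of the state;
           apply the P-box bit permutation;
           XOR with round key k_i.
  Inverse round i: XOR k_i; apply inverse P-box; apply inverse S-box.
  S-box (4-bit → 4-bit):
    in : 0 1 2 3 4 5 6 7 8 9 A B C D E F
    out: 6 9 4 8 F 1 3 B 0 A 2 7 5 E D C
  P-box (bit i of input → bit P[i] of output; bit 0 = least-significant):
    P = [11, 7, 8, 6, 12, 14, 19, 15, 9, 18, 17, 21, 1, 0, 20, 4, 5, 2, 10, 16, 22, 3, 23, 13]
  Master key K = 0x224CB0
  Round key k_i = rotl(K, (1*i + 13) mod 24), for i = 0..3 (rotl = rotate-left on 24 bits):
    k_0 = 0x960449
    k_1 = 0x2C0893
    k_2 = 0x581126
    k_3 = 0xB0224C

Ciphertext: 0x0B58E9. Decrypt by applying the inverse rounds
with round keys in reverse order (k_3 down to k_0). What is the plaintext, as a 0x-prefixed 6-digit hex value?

s_0 = ciphertext = 0x0B58E9
s_1 = InvRound(s_0, k_3) = 0xF70EB6
s_2 = InvRound(s_1, k_2) = 0x2F34CB
s_3 = InvRound(s_2, k_1) = 0x9F3251
s_4 = InvRound(s_3, k_0) = 0x9F35C8

0x9F35C8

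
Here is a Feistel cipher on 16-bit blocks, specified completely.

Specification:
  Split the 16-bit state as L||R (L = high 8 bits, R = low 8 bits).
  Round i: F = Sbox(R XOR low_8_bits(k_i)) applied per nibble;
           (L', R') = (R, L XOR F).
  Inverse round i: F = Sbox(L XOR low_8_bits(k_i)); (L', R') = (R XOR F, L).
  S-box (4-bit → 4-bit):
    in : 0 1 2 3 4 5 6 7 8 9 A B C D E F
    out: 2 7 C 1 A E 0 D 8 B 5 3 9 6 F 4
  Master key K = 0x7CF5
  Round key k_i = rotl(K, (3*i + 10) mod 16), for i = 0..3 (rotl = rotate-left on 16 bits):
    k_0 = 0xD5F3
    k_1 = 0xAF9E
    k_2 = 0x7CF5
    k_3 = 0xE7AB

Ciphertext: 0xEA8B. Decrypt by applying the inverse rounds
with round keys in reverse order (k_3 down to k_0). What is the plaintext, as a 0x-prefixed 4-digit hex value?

0xD258

s_0 = ciphertext = 0xEA8B
s_1 = InvRound(s_0, k_3) = 0x2CEA
s_2 = InvRound(s_1, k_2) = 0x812C
s_3 = InvRound(s_2, k_1) = 0x5881
s_4 = InvRound(s_3, k_0) = 0xD258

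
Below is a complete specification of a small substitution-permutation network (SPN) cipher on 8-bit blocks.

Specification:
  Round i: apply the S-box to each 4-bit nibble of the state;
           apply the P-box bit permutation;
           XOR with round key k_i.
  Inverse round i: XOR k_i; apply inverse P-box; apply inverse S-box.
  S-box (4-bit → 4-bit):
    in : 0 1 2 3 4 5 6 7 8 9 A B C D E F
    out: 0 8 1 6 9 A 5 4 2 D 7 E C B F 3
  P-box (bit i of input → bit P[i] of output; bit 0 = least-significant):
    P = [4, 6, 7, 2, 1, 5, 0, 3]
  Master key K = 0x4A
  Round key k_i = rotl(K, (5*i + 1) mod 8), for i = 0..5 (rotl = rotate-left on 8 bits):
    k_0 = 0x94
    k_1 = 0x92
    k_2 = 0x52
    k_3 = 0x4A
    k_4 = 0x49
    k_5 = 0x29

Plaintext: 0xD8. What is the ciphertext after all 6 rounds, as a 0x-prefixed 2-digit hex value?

s_0 = plaintext = 0xD8
s_1 = Round(s_0, k_0) = 0xFE
s_2 = Round(s_1, k_1) = 0x64
s_3 = Round(s_2, k_2) = 0x45
s_4 = Round(s_3, k_3) = 0x04
s_5 = Round(s_4, k_4) = 0x5D
s_6 = Round(s_5, k_5) = 0x55

0x55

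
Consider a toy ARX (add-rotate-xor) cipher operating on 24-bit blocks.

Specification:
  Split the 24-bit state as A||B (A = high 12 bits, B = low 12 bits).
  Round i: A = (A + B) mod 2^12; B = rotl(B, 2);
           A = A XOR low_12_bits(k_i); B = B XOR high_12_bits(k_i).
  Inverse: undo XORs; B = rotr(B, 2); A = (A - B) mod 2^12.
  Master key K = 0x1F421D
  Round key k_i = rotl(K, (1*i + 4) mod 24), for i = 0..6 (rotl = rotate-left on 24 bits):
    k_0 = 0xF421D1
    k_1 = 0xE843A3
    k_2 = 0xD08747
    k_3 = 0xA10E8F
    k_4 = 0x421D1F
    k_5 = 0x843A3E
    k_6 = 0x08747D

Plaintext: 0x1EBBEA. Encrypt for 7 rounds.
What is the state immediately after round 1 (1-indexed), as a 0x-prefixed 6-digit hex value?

s_0 = plaintext = 0x1EBBEA
s_1 = Round(s_0, k_0) = 0xC040E8
s_2 = Round(s_1, k_1) = 0xF4FD24
s_3 = Round(s_2, k_2) = 0xB3499B
s_4 = Round(s_3, k_3) = 0xA40C7E
s_5 = Round(s_4, k_4) = 0xBA15DA
s_6 = Round(s_5, k_5) = 0xB45F2A
s_7 = Round(s_6, k_6) = 0xE12C2C

0xC040E8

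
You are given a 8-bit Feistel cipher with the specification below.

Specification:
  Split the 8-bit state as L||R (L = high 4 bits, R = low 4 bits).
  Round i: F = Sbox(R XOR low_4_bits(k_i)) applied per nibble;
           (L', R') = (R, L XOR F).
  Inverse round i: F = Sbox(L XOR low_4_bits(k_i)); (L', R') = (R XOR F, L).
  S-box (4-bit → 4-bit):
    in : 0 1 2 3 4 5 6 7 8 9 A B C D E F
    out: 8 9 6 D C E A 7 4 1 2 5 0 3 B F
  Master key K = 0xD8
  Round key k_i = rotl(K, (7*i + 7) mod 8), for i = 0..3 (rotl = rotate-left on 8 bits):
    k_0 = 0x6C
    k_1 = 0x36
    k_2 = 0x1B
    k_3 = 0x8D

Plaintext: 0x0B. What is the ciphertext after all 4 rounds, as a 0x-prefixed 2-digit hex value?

0x67

s_0 = plaintext = 0x0B
s_1 = Round(s_0, k_0) = 0xB7
s_2 = Round(s_1, k_1) = 0x72
s_3 = Round(s_2, k_2) = 0x26
s_4 = Round(s_3, k_3) = 0x67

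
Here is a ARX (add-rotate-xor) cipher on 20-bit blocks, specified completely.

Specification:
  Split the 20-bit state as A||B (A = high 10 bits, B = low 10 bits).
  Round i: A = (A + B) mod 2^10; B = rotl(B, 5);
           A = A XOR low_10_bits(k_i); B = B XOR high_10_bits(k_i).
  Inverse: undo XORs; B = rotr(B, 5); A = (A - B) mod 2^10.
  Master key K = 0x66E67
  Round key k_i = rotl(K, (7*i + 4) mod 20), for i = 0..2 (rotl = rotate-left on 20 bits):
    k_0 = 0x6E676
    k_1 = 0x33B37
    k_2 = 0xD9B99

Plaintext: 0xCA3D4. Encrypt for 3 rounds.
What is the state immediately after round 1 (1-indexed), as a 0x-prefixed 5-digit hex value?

0x22B27

s_0 = plaintext = 0xCA3D4
s_1 = Round(s_0, k_0) = 0x22B27
s_2 = Round(s_1, k_1) = 0x21837
s_3 = Round(s_2, k_2) = 0xC9187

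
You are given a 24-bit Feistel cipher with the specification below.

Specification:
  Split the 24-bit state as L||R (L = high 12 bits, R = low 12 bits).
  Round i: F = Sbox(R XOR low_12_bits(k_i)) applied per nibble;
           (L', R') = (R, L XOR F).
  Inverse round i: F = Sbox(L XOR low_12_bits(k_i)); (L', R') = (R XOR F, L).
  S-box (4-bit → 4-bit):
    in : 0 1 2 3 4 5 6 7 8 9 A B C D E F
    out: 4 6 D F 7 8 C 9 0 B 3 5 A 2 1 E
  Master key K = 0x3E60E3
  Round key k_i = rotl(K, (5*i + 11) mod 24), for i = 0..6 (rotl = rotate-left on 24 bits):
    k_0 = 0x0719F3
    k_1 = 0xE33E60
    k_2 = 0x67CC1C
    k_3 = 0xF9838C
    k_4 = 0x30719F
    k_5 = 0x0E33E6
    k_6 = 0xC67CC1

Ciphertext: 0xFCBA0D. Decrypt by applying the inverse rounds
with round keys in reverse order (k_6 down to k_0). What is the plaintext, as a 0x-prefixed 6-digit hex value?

0x27CE9A

s_0 = ciphertext = 0xFCBA0D
s_1 = InvRound(s_0, k_6) = 0x54EFCB
s_2 = InvRound(s_1, k_5) = 0x3FB54E
s_3 = InvRound(s_2, k_4) = 0x8893FB
s_4 = InvRound(s_3, k_3) = 0x6B3889
s_5 = InvRound(s_4, k_2) = 0xBB76B3
s_6 = InvRound(s_5, k_1) = 0xE9ABB7
s_7 = InvRound(s_6, k_0) = 0x27CE9A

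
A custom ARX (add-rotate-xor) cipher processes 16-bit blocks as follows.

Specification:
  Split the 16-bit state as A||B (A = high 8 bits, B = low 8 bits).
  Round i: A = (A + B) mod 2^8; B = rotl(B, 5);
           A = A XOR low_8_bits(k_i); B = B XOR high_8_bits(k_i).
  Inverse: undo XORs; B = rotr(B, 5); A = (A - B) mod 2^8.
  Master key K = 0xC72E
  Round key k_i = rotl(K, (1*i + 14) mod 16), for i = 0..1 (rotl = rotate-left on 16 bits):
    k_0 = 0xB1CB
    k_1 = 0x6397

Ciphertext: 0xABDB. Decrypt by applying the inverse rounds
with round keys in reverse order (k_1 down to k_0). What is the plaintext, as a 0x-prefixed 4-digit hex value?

0x19A3

s_0 = ciphertext = 0xABDB
s_1 = InvRound(s_0, k_1) = 0x77C5
s_2 = InvRound(s_1, k_0) = 0x19A3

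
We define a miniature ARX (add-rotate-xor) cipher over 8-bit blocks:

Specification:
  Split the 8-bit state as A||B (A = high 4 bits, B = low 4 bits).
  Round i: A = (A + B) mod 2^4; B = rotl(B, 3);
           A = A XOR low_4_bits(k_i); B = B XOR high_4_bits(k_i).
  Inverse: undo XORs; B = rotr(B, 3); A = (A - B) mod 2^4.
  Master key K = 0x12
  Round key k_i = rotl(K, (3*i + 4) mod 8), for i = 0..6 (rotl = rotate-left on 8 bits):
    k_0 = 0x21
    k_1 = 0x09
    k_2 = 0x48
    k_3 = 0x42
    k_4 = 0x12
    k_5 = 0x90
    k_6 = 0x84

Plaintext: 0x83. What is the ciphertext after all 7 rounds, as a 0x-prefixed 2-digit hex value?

s_0 = plaintext = 0x83
s_1 = Round(s_0, k_0) = 0xAB
s_2 = Round(s_1, k_1) = 0xCD
s_3 = Round(s_2, k_2) = 0x1A
s_4 = Round(s_3, k_3) = 0x91
s_5 = Round(s_4, k_4) = 0x89
s_6 = Round(s_5, k_5) = 0x15
s_7 = Round(s_6, k_6) = 0x22

0x22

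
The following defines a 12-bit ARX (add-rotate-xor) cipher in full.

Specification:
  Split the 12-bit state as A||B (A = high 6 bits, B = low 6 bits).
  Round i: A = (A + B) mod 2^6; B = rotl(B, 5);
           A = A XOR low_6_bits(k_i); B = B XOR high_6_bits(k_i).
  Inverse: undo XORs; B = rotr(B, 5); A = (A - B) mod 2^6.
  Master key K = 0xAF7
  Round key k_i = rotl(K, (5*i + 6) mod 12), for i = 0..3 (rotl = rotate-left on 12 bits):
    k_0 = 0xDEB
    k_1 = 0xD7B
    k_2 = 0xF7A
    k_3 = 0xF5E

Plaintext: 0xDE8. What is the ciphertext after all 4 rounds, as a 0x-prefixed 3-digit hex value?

s_0 = plaintext = 0xDE8
s_1 = Round(s_0, k_0) = 0xD23
s_2 = Round(s_1, k_1) = 0xB04
s_3 = Round(s_2, k_2) = 0x2BF
s_4 = Round(s_3, k_3) = 0x5C2

0x5C2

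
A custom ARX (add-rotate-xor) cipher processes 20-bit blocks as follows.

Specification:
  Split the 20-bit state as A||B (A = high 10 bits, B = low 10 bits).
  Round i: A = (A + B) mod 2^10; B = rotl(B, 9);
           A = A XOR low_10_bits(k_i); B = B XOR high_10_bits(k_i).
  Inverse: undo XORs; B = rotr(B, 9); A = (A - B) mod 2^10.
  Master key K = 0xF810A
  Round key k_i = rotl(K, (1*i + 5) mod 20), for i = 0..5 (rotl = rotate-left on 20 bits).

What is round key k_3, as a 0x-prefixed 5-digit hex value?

K = 0xF810A
k_0 = rotl(K, (1*0+5) mod 20) = rotl(K, 5) = 0x0215F
k_1 = rotl(K, (1*1+5) mod 20) = rotl(K, 6) = 0x042BE
k_2 = rotl(K, (1*2+5) mod 20) = rotl(K, 7) = 0x0857C
k_3 = rotl(K, (1*3+5) mod 20) = rotl(K, 8) = 0x10AF8

0x10AF8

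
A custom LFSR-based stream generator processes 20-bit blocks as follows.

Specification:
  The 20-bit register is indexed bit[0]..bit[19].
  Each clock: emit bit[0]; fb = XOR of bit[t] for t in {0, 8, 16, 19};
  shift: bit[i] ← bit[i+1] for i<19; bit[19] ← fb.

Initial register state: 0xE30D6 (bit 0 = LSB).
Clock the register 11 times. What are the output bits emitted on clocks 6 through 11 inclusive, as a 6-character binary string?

reg_0 = 0xE30D6
clock 1: out=0, reg = 0xF186B
clock 2: out=1, reg = 0xF8C35
clock 3: out=1, reg = 0xFC61A
clock 4: out=0, reg = 0x7E30D
clock 5: out=1, reg = 0xBF186
clock 6: out=0, reg = 0xDF8C3
clock 7: out=1, reg = 0xEFC61
clock 8: out=1, reg = 0x77E30
clock 9: out=0, reg = 0xBBF18
clock 10: out=0, reg = 0xDDF8C
clock 11: out=0, reg = 0xEEFC6

011000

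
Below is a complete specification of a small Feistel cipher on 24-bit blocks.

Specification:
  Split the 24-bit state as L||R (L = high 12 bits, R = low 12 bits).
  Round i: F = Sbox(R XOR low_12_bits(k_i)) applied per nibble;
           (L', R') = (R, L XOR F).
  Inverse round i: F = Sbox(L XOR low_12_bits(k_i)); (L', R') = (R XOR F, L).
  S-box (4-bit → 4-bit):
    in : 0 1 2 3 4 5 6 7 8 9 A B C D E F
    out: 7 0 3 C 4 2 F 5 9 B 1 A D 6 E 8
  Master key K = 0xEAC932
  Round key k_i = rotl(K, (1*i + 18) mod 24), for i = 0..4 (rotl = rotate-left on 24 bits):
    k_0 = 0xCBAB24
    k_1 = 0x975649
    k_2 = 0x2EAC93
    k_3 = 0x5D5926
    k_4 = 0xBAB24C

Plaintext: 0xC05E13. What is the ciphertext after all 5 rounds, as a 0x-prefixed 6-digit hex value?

0x1658F1

s_0 = plaintext = 0xC05E13
s_1 = Round(s_0, k_0) = 0xE13EC0
s_2 = Round(s_1, k_1) = 0xEC0788
s_3 = Round(s_2, k_2) = 0x7884CA
s_4 = Round(s_3, k_3) = 0x4CA165
s_5 = Round(s_4, k_4) = 0x1658F1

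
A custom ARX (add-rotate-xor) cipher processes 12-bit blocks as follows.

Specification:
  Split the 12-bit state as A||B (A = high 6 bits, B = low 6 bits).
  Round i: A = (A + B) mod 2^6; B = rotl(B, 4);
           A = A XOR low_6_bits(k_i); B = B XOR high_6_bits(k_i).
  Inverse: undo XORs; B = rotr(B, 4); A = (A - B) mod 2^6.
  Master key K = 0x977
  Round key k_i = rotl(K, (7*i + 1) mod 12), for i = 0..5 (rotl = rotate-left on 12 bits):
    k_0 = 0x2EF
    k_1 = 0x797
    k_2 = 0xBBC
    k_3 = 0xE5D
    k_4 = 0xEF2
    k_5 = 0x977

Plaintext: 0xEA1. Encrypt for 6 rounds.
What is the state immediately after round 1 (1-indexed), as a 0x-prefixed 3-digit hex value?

s_0 = plaintext = 0xEA1
s_1 = Round(s_0, k_0) = 0xD13
s_2 = Round(s_1, k_1) = 0x42A
s_3 = Round(s_2, k_2) = 0x184
s_4 = Round(s_3, k_3) = 0x5F8
s_5 = Round(s_4, k_4) = 0xF75
s_6 = Round(s_5, k_5) = 0x178

0xD13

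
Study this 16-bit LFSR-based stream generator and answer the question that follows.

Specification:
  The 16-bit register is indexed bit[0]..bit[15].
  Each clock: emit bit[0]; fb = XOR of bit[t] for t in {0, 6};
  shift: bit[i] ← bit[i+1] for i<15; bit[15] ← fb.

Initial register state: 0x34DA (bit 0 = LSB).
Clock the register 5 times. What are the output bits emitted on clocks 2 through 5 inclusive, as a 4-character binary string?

1011

reg_0 = 0x34DA
clock 1: out=0, reg = 0x9A6D
clock 2: out=1, reg = 0x4D36
clock 3: out=0, reg = 0x269B
clock 4: out=1, reg = 0x934D
clock 5: out=1, reg = 0x49A6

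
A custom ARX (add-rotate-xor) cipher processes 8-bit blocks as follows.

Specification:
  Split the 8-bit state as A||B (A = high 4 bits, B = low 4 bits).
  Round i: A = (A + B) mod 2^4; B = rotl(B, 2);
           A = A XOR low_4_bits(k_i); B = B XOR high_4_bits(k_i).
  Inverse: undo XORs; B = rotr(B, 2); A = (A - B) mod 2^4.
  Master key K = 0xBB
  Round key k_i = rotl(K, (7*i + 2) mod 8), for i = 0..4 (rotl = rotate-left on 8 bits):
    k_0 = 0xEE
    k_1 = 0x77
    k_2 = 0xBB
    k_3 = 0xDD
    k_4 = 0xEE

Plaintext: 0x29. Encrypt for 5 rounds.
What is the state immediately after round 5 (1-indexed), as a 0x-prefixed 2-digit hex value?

s_0 = plaintext = 0x29
s_1 = Round(s_0, k_0) = 0x58
s_2 = Round(s_1, k_1) = 0xA5
s_3 = Round(s_2, k_2) = 0x4E
s_4 = Round(s_3, k_3) = 0xF6
s_5 = Round(s_4, k_4) = 0xB7

0xB7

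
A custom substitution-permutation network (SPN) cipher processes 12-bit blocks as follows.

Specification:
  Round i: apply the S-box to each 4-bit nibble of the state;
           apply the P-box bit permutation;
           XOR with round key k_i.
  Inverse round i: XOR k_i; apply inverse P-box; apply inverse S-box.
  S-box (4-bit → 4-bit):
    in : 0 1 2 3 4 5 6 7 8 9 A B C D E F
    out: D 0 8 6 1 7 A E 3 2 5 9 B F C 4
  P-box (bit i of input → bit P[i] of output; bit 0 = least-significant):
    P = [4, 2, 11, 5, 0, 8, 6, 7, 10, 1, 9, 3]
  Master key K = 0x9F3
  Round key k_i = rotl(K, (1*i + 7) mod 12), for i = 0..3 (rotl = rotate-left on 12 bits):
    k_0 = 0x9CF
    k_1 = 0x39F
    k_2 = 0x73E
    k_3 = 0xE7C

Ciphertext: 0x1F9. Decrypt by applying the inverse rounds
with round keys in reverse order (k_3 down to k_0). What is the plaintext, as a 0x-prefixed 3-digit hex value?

0x11B

s_0 = ciphertext = 0x1F9
s_1 = InvRound(s_0, k_3) = 0xAC3
s_2 = InvRound(s_1, k_2) = 0xBDD
s_3 = InvRound(s_2, k_1) = 0x9FF
s_4 = InvRound(s_3, k_0) = 0x11B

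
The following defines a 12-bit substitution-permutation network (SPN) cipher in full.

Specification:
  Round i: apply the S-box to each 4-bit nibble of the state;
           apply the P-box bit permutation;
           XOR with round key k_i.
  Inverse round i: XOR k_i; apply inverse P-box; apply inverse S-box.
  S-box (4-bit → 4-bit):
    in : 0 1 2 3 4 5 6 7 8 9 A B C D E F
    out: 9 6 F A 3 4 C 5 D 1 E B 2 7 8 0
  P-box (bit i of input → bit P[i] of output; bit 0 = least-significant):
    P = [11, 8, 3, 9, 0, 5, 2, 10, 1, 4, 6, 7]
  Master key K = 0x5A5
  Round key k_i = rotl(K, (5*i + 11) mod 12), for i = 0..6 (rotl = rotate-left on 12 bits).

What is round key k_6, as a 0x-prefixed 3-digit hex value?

K = 0x5A5
k_0 = rotl(K, (5*0+11) mod 12) = rotl(K, 11) = 0xAD2
k_1 = rotl(K, (5*1+11) mod 12) = rotl(K, 4) = 0xA55
k_2 = rotl(K, (5*2+11) mod 12) = rotl(K, 9) = 0xAB4
k_3 = rotl(K, (5*3+11) mod 12) = rotl(K, 2) = 0x695
k_4 = rotl(K, (5*4+11) mod 12) = rotl(K, 7) = 0x2AD
k_5 = rotl(K, (5*5+11) mod 12) = rotl(K, 0) = 0x5A5
k_6 = rotl(K, (5*6+11) mod 12) = rotl(K, 5) = 0x4AB

0x4AB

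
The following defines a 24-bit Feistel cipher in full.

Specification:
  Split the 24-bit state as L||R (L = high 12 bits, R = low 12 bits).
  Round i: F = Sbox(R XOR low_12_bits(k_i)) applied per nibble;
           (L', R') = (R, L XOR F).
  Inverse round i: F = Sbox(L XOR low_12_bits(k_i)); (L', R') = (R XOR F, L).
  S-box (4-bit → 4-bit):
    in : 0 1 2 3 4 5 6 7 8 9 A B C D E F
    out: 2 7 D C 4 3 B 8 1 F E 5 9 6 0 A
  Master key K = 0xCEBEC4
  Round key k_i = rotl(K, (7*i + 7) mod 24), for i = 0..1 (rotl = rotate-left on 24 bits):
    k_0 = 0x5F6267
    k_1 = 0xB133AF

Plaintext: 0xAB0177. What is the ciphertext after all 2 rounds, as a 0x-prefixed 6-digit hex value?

s_0 = plaintext = 0xAB0177
s_1 = Round(s_0, k_0) = 0x1776C2
s_2 = Round(s_1, k_1) = 0x6C22C1

0x6C22C1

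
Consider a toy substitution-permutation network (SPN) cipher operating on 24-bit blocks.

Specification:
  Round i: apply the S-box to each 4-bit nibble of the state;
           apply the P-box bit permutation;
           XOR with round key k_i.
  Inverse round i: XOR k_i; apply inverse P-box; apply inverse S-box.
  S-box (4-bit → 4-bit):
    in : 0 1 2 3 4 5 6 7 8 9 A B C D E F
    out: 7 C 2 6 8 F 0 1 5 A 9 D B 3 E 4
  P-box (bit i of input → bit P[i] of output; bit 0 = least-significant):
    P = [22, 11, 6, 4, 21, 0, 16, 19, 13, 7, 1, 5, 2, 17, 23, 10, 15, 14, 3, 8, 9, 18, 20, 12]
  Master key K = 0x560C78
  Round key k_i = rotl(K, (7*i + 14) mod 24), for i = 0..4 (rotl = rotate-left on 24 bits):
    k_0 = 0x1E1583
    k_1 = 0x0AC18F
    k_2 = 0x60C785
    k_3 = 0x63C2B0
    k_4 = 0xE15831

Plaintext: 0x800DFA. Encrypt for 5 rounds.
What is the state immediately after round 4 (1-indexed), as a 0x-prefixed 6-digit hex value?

0x6F6512

s_0 = plaintext = 0x800DFA
s_1 = Round(s_0, k_0) = 0xCDF71F
s_2 = Round(s_1, k_1) = 0x8733CF
s_3 = Round(s_2, k_2) = 0xDA4546
s_4 = Round(s_3, k_3) = 0x6F6512
s_5 = Round(s_4, k_4) = 0xE8709B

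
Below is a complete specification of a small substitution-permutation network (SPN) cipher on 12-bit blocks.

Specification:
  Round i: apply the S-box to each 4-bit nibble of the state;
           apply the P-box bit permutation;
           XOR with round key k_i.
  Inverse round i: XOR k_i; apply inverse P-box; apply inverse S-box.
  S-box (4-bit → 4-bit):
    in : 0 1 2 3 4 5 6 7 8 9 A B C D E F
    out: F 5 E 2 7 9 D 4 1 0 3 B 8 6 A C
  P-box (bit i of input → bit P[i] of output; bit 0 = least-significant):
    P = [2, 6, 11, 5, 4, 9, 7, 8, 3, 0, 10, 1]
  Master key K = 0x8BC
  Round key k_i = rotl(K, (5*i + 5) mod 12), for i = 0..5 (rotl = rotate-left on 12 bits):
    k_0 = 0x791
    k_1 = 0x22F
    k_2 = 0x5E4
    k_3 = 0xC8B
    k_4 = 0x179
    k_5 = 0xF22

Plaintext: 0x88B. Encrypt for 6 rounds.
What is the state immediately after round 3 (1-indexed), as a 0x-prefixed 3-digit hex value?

s_0 = plaintext = 0x88B
s_1 = Round(s_0, k_0) = 0x7ED
s_2 = Round(s_1, k_1) = 0xD6F
s_3 = Round(s_2, k_2) = 0x855
s_4 = Round(s_3, k_3) = 0xDB7
s_5 = Round(s_4, k_4) = 0xE68
s_6 = Round(s_5, k_5) = 0xEB5

0x855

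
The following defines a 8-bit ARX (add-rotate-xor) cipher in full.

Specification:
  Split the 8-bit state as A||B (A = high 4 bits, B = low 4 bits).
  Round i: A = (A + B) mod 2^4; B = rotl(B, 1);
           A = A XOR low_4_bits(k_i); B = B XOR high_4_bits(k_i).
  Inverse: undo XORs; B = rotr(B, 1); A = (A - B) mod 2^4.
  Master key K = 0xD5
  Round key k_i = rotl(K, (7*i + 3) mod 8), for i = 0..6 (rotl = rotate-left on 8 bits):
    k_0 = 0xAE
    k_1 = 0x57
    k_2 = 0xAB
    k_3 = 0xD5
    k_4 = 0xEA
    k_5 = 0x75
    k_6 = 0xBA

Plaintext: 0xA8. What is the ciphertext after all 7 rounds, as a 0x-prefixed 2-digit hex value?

s_0 = plaintext = 0xA8
s_1 = Round(s_0, k_0) = 0xCB
s_2 = Round(s_1, k_1) = 0x02
s_3 = Round(s_2, k_2) = 0x9E
s_4 = Round(s_3, k_3) = 0x20
s_5 = Round(s_4, k_4) = 0x8E
s_6 = Round(s_5, k_5) = 0x3A
s_7 = Round(s_6, k_6) = 0x7E

0x7E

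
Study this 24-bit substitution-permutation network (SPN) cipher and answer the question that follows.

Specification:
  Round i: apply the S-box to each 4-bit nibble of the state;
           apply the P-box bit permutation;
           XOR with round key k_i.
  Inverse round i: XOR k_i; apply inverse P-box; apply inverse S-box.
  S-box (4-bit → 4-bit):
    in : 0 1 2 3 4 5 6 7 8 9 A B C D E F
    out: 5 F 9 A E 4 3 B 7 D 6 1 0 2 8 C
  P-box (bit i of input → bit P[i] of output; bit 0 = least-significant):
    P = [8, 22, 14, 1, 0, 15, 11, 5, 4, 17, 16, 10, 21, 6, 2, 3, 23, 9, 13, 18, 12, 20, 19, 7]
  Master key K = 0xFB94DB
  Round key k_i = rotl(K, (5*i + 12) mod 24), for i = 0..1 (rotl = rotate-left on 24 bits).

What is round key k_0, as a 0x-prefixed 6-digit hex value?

K = 0xFB94DB
k_0 = rotl(K, (5*0+12) mod 24) = rotl(K, 12) = 0x4DBFB9

0x4DBFB9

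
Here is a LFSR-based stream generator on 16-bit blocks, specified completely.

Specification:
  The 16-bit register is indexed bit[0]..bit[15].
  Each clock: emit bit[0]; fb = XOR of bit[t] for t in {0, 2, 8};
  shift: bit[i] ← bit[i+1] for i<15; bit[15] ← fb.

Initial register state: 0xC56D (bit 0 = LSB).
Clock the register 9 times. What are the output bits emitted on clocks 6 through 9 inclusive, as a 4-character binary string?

1101

reg_0 = 0xC56D
clock 1: out=1, reg = 0xE2B6
clock 2: out=0, reg = 0xF15B
clock 3: out=1, reg = 0x78AD
clock 4: out=1, reg = 0x3C56
clock 5: out=0, reg = 0x9E2B
clock 6: out=1, reg = 0xCF15
clock 7: out=1, reg = 0xE78A
clock 8: out=0, reg = 0xF3C5
clock 9: out=1, reg = 0xF9E2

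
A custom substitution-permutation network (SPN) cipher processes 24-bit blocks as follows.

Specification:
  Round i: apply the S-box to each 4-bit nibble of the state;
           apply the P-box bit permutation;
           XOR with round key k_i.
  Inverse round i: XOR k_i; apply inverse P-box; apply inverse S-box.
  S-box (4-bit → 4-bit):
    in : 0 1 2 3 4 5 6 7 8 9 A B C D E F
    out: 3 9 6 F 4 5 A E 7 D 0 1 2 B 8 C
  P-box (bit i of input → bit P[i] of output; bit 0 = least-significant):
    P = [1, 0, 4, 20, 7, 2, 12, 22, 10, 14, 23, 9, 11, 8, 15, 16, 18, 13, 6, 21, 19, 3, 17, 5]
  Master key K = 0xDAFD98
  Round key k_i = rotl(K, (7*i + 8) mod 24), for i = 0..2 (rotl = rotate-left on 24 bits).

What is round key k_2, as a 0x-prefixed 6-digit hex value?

0x36BF66

K = 0xDAFD98
k_0 = rotl(K, (7*0+8) mod 24) = rotl(K, 8) = 0xFD98DA
k_1 = rotl(K, (7*1+8) mod 24) = rotl(K, 15) = 0xCC6D7E
k_2 = rotl(K, (7*2+8) mod 24) = rotl(K, 22) = 0x36BF66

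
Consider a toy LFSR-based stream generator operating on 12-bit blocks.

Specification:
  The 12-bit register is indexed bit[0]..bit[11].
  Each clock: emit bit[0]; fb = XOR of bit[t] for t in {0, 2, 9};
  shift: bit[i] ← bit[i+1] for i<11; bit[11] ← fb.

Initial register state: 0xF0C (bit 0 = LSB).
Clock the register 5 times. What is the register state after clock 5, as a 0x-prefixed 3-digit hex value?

0x478

reg_0 = 0xF0C
clock 1: out=0, reg = 0x786
clock 2: out=0, reg = 0x3C3
clock 3: out=1, reg = 0x1E1
clock 4: out=1, reg = 0x8F0
clock 5: out=0, reg = 0x478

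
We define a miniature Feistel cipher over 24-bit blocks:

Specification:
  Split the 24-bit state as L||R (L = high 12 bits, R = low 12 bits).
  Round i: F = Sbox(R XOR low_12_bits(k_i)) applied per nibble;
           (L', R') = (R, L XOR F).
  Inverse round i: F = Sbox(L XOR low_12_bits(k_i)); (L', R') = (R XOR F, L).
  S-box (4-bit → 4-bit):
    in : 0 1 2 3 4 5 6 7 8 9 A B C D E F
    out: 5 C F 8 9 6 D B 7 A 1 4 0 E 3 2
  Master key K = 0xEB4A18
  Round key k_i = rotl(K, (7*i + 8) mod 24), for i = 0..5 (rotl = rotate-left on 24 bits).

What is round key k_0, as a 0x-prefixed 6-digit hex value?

0x4A18EB

K = 0xEB4A18
k_0 = rotl(K, (7*0+8) mod 24) = rotl(K, 8) = 0x4A18EB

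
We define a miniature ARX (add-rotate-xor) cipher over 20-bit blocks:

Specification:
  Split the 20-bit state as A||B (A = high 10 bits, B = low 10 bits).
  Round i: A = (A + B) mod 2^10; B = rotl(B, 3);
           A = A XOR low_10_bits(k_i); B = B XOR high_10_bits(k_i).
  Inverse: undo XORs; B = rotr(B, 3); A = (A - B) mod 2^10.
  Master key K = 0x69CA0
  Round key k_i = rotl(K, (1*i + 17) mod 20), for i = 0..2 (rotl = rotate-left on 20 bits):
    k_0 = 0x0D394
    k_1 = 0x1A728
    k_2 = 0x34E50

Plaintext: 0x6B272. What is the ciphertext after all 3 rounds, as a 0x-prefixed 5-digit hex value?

0xC83A1

s_0 = plaintext = 0x6B272
s_1 = Round(s_0, k_0) = 0xE2BA0
s_2 = Round(s_1, k_1) = 0x0096E
s_3 = Round(s_2, k_2) = 0xC83A1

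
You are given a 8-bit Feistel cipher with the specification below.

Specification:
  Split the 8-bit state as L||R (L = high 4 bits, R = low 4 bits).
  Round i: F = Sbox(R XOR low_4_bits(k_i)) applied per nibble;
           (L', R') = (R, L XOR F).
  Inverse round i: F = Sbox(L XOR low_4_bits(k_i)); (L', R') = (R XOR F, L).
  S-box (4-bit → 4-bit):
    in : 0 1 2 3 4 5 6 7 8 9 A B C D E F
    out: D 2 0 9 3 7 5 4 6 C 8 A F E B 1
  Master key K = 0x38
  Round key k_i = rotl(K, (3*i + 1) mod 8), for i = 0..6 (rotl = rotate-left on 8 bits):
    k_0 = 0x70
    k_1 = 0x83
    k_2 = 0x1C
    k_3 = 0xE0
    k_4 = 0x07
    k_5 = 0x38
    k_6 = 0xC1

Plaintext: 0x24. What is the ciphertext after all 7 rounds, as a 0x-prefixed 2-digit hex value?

0xA9

s_0 = plaintext = 0x24
s_1 = Round(s_0, k_0) = 0x41
s_2 = Round(s_1, k_1) = 0x14
s_3 = Round(s_2, k_2) = 0x47
s_4 = Round(s_3, k_3) = 0x70
s_5 = Round(s_4, k_4) = 0x03
s_6 = Round(s_5, k_5) = 0x3A
s_7 = Round(s_6, k_6) = 0xA9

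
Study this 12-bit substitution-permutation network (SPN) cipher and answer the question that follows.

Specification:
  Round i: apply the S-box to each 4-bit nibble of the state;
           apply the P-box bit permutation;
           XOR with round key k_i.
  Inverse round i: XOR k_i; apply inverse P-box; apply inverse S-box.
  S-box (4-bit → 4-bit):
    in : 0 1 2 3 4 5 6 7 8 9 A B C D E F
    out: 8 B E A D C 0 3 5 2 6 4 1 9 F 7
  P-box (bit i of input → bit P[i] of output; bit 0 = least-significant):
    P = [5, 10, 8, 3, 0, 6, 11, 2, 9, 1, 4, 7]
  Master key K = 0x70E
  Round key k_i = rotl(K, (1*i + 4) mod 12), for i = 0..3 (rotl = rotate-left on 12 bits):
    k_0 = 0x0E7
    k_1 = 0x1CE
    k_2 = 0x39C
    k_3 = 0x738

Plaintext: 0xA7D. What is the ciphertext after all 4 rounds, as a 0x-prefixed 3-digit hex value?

0x071

s_0 = plaintext = 0xA7D
s_1 = Round(s_0, k_0) = 0x09C
s_2 = Round(s_1, k_1) = 0x12E
s_3 = Round(s_2, k_2) = 0xC72
s_4 = Round(s_3, k_3) = 0x071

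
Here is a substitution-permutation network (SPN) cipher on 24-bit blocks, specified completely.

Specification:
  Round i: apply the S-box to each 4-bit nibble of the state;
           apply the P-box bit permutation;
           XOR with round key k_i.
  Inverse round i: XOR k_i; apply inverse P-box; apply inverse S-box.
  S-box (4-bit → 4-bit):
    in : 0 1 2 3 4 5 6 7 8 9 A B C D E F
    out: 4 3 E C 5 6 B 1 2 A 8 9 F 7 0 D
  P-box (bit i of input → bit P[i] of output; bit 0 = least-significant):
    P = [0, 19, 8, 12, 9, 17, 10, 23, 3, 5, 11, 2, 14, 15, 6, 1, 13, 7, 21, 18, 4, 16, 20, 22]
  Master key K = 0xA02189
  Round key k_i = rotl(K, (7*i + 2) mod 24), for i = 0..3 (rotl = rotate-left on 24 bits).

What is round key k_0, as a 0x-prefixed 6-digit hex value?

K = 0xA02189
k_0 = rotl(K, (7*0+2) mod 24) = rotl(K, 2) = 0x808626

0x808626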